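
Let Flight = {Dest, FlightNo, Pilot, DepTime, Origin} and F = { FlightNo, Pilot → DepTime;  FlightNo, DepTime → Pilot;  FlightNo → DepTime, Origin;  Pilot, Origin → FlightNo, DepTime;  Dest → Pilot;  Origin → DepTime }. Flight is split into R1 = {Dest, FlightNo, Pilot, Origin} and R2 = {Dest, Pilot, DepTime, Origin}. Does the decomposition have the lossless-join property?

Common attributes: R1 ∩ R2 = {Dest, Pilot, Origin}.
Closure of {Dest, Pilot, Origin}: Pilot, Origin → FlightNo, DepTime applies, adding FlightNo, DepTime. So (Dest, Pilot, Origin)⁺ = {Dest, FlightNo, Pilot, DepTime, Origin}.
This closure contains every attribute of R1, so R1 ∩ R2 → R1. The join is lossless.

Yes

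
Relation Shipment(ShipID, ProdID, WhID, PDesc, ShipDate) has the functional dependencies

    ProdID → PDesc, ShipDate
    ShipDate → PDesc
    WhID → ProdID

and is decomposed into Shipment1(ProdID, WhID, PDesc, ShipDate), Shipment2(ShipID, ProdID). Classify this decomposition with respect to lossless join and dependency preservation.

Lossless test: (ProdID)⁺ = {ProdID, PDesc, ShipDate}, which is a superkey of neither fragment — lossy.
Dependency preservation: every FD's attributes lie within a single fragment, so each can be enforced locally — preserved.

lossy but dependency-preserving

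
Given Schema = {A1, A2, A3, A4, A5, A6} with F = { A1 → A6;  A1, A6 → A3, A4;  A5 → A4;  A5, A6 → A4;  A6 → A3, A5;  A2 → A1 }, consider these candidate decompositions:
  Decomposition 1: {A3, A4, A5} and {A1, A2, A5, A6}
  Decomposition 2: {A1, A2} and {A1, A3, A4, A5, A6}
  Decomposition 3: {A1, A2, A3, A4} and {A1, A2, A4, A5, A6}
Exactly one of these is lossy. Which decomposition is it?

Decomposition 1

Decomposition 1: common = {A5}, closure = {A4, A5} → lossy.
Decomposition 2: common = {A1}, closure = {A1, A3, A4, A5, A6} → lossless.
Decomposition 3: common = {A1, A2, A4}, closure = {A1, A2, A3, A4, A5, A6} → lossless.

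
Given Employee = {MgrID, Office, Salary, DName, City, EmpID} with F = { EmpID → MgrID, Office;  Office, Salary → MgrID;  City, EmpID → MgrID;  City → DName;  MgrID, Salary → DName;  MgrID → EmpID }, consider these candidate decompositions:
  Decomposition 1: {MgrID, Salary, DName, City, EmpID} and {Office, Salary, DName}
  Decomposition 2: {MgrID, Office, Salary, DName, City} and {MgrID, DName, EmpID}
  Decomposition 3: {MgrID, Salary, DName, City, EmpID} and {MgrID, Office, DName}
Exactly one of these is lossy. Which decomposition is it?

Decomposition 1: common = {Salary, DName}, closure = {Salary, DName} → lossy.
Decomposition 2: common = {MgrID, DName}, closure = {MgrID, Office, DName, EmpID} → lossless.
Decomposition 3: common = {MgrID, DName}, closure = {MgrID, Office, DName, EmpID} → lossless.

Decomposition 1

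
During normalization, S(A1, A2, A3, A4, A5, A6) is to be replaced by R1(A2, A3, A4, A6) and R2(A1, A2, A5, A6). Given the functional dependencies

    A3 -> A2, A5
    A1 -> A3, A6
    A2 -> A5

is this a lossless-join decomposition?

No

Common attributes: R1 ∩ R2 = {A2, A6}.
Closure of {A2, A6}: A2 → A5 applies, adding A5. So (A2, A6)⁺ = {A2, A5, A6}.
The closure contains neither all of R1 = {A2, A3, A4, A6} nor all of R2 = {A1, A2, A5, A6}, so the common attributes are not a superkey of either fragment. The join is lossy.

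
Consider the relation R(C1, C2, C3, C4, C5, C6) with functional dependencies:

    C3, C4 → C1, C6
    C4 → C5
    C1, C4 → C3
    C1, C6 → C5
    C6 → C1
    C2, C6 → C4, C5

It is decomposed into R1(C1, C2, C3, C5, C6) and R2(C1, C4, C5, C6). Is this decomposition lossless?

Common attributes: R1 ∩ R2 = {C1, C5, C6}.
No dependency enlarges {C1, C5, C6}, so (C1, C5, C6)⁺ = {C1, C5, C6}.
The closure contains neither all of R1 = {C1, C2, C3, C5, C6} nor all of R2 = {C1, C4, C5, C6}, so the common attributes are not a superkey of either fragment. The join is lossy.

No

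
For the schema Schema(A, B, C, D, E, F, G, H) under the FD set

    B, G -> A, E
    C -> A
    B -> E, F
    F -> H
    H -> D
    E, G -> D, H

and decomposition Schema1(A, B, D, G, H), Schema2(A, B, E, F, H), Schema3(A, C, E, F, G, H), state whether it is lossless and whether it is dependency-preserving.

lossy but dependency-preserving

Lossless test (chase): Rows 1 and 2 agree on B; apply B→E, F and equate their E, F entries. Rows 1 and 2 agree on H; apply H→D and equate their D entries. Rows 1 and 3 agree on H; apply H→D and equate their D entries. No row becomes fully distinguished — the join is lossy.
Dependency preservation: B, G → A, E; E, G → D, H are not contained in any single fragment, but the restricted closure of each left-hand side across the fragments still reaches the right-hand side; the remaining FDs each lie inside some fragment. All dependencies are preserved.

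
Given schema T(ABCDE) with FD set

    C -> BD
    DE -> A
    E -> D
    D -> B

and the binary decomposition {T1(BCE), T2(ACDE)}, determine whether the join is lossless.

Yes

Common attributes: T1 ∩ T2 = {CE}.
Closure of {CE}: C → BD applies, adding BD; DE → A applies, adding A. So (CE)⁺ = {ABCDE}.
This closure contains every attribute of T1, so T1 ∩ T2 → T1. The join is lossless.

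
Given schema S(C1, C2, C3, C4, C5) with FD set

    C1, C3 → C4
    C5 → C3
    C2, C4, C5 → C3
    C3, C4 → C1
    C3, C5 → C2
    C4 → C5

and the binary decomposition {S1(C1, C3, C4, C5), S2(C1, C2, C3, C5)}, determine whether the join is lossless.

Yes

Common attributes: S1 ∩ S2 = {C1, C3, C5}.
Closure of {C1, C3, C5}: C1, C3 → C4 applies, adding C4; C3, C5 → C2 applies, adding C2. So (C1, C3, C5)⁺ = {C1, C2, C3, C4, C5}.
This closure contains every attribute of S1, so S1 ∩ S2 → S1. The join is lossless.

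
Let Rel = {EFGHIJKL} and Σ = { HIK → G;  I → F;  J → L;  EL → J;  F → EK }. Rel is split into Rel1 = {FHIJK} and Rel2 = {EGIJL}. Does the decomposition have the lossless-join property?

Common attributes: Rel1 ∩ Rel2 = {IJ}.
Closure of {IJ}: I → F applies, adding F; J → L applies, adding L; F → EK applies, adding EK. So (IJ)⁺ = {EFIJKL}.
The closure contains neither all of Rel1 = {FHIJK} nor all of Rel2 = {EGIJL}, so the common attributes are not a superkey of either fragment. The join is lossy.

No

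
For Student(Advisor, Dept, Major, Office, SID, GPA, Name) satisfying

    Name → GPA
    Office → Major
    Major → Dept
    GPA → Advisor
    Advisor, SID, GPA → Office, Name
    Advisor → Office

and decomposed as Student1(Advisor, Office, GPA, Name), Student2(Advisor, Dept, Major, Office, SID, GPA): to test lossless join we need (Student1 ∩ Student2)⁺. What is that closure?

Student1 ∩ Student2 = {Advisor, Office, GPA}.
Office → Major applies, adding Major
Major → Dept applies, adding Dept
Closure: {Advisor, Dept, Major, Office, GPA}.

Advisor, Dept, Major, Office, GPA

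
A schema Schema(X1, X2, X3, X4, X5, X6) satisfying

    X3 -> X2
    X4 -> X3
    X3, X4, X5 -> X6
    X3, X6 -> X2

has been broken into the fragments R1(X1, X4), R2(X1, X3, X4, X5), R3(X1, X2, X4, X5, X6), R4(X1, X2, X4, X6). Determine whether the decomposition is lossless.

Chase test. Columns are X1, X2, X3, X4, X5, X6; row i has aⱼ where attribute j ∈ Ri, else bᵢⱼ.
Initial tableau (one row per fragment):
  row 1: a1 b12 b13 a4 b15 b16
  row 2: a1 b22 a3 a4 a5 b26
  row 3: a1 a2 b33 a4 a5 a6
  row 4: a1 a2 b43 a4 b45 a6
Rows 1 and 2 agree on X4; apply X4→X3 and equate their X3 entries.
Rows 1 and 3 agree on X4; apply X4→X3 and equate their X3 entries.
Rows 1 and 4 agree on X4; apply X4→X3 and equate their X3 entries.
Rows 2 and 3 agree on X3, X4, X5; apply X3, X4, X5→X6 and equate their X6 entries.
Rows 2 and 3 agree on X3, X6; apply X3, X6→X2 and equate their X2 entries.
Rows 1 and 2 agree on X3; apply X3→X2 and equate their X2 entries.
Row 2 is now all distinguished symbols — the join is lossless.

Yes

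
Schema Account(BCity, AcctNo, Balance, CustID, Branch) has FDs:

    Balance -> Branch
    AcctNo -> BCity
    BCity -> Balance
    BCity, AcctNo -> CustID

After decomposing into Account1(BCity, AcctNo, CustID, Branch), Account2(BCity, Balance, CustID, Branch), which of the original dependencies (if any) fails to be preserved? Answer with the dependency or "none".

none

Balance → Branch lies within Account2.
AcctNo → BCity lies within Account1.
BCity → Balance lies within Account2.
BCity, AcctNo → CustID lies within Account1.
Every dependency is enforceable on the fragments, so the decomposition is dependency-preserving.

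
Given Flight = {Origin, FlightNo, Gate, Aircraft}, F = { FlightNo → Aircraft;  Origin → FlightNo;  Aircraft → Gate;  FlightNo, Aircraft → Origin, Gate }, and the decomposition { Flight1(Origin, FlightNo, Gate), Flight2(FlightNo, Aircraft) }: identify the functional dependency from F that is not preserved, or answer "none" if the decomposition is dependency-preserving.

Check Aircraft → Gate: no single fragment contains all of {Gate, Aircraft}, and the restricted closure of {Aircraft} across the fragments never reaches {Gate}.
FlightNo → Aircraft is preserved.
Origin → FlightNo is preserved.
FlightNo, Aircraft → Origin, Gate is preserved.

Aircraft → Gate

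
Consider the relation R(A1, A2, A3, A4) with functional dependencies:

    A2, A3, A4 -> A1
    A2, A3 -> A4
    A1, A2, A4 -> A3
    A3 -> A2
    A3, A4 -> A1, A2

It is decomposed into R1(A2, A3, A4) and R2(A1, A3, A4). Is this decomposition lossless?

Common attributes: R1 ∩ R2 = {A3, A4}.
Closure of {A3, A4}: A3 → A2 applies, adding A2; A3, A4 → A1, A2 applies, adding A1. So (A3, A4)⁺ = {A1, A2, A3, A4}.
This closure contains every attribute of R1, so R1 ∩ R2 → R1. The join is lossless.

Yes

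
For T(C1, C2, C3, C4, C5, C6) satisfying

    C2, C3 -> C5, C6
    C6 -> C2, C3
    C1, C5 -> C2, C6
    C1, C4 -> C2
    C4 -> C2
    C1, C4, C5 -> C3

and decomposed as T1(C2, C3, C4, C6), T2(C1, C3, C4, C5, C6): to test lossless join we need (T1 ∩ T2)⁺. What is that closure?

C2, C3, C4, C5, C6

T1 ∩ T2 = {C3, C4, C6}.
C6 → C2, C3 applies, adding C2
C2, C3 → C5, C6 applies, adding C5
Closure: {C2, C3, C4, C5, C6}.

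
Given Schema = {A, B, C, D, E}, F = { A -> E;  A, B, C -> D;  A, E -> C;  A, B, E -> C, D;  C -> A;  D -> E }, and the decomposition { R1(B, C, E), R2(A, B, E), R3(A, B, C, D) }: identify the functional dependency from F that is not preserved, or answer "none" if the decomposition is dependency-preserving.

Check D → E: no single fragment contains all of {D, E}, and the restricted closure of {D} across the fragments never reaches {E}.
A → E is preserved.
A, B, C → D is preserved.
A, E → C is preserved.
A, B, E → C, D is preserved.
C → A is preserved.

D -> E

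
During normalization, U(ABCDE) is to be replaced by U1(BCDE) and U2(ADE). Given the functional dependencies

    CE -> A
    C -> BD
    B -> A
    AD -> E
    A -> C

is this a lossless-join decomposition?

Common attributes: U1 ∩ U2 = {DE}.
No dependency enlarges {DE}, so (DE)⁺ = {DE}.
The closure contains neither all of U1 = {BCDE} nor all of U2 = {ADE}, so the common attributes are not a superkey of either fragment. The join is lossy.

No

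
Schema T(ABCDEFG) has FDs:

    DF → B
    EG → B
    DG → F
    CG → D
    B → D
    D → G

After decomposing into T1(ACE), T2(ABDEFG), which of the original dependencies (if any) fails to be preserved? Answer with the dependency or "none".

CG → D

Check CG → D: no single fragment contains all of {CDG}, and the restricted closure of {CG} across the fragments never reaches {D}.
DF → B is preserved.
EG → B is preserved.
DG → F is preserved.
B → D is preserved.
D → G is preserved.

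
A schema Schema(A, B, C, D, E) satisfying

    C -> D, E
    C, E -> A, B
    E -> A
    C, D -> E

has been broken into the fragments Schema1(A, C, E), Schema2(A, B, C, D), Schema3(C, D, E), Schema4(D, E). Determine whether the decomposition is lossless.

Yes

Chase test. Columns are A, B, C, D, E; row i has aⱼ where attribute j ∈ Schemai, else bᵢⱼ.
Initial tableau (one row per fragment):
  row 1: a1 b12 a3 b14 a5
  row 2: a1 a2 a3 a4 b25
  row 3: b31 b32 a3 a4 a5
  row 4: b41 b42 b43 a4 a5
Rows 1 and 2 agree on C; apply C→D, E and equate their D, E entries.
Rows 1 and 2 agree on C, E; apply C, E→A, B and equate their A, B entries.
Rows 1 and 3 agree on C, E; apply C, E→A, B and equate their A, B entries.
Rows 1 and 4 agree on E; apply E→A and equate their A entries.
Row 1 is now all distinguished symbols — the join is lossless.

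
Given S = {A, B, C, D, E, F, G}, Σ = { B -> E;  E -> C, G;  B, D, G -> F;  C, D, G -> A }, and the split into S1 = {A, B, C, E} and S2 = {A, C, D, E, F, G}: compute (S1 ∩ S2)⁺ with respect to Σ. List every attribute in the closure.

S1 ∩ S2 = {A, C, E}.
E → C, G applies, adding G
Closure: {A, C, E, G}.

A, C, E, G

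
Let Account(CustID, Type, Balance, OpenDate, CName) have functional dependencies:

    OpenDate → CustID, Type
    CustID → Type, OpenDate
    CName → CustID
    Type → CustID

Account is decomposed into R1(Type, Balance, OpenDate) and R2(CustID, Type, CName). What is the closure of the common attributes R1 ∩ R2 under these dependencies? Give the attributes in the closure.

CustID, Type, OpenDate

R1 ∩ R2 = {Type}.
Type → CustID applies, adding CustID
CustID → Type, OpenDate applies, adding OpenDate
Closure: {CustID, Type, OpenDate}.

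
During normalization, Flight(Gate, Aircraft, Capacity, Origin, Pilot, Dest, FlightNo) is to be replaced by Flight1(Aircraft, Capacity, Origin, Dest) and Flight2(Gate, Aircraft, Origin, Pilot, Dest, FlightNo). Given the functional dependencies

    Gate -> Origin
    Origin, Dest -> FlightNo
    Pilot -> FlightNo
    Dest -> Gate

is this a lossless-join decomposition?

Common attributes: Flight1 ∩ Flight2 = {Aircraft, Origin, Dest}.
Closure of {Aircraft, Origin, Dest}: Origin, Dest → FlightNo applies, adding FlightNo; Dest → Gate applies, adding Gate. So (Aircraft, Origin, Dest)⁺ = {Gate, Aircraft, Origin, Dest, FlightNo}.
The closure contains neither all of Flight1 = {Aircraft, Capacity, Origin, Dest} nor all of Flight2 = {Gate, Aircraft, Origin, Pilot, Dest, FlightNo}, so the common attributes are not a superkey of either fragment. The join is lossy.

No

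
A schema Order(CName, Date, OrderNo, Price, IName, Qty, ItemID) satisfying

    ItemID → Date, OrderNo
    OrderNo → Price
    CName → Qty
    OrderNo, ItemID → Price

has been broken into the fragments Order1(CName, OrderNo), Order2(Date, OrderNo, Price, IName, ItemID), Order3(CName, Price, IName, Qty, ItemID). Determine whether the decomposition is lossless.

Chase test. Columns are CName, Date, OrderNo, Price, IName, Qty, ItemID; row i has aⱼ where attribute j ∈ Orderi, else bᵢⱼ.
Initial tableau (one row per fragment):
  row 1: a1 b12 a3 b14 b15 b16 b17
  row 2: b21 a2 a3 a4 a5 b26 a7
  row 3: a1 b32 b33 a4 a5 a6 a7
Rows 2 and 3 agree on ItemID; apply ItemID→Date, OrderNo and equate their Date, OrderNo entries.
Rows 1 and 2 agree on OrderNo; apply OrderNo→Price and equate their Price entries.
Rows 1 and 3 agree on CName; apply CName→Qty and equate their Qty entries.
Row 3 is now all distinguished symbols — the join is lossless.

Yes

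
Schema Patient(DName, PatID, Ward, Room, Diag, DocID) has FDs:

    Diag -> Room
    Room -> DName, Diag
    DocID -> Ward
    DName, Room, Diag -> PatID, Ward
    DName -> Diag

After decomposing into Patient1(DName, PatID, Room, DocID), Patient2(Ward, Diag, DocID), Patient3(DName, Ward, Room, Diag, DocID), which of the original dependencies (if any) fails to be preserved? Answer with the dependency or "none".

none

Diag → Room lies within Patient3.
Room → DName, Diag lies within Patient3.
DocID → Ward lies within Patient2.
DName, Room, Diag → PatID, Ward: restricted closure across fragments reaches PatID, Ward.
DName → Diag lies within Patient3.
Every dependency is enforceable on the fragments, so the decomposition is dependency-preserving.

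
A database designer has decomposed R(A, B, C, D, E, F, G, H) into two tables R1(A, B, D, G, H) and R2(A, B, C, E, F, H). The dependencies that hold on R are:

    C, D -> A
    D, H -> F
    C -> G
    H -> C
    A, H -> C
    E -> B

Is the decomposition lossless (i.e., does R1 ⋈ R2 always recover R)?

Common attributes: R1 ∩ R2 = {A, B, H}.
Closure of {A, B, H}: H → C applies, adding C; C → G applies, adding G. So (A, B, H)⁺ = {A, B, C, G, H}.
The closure contains neither all of R1 = {A, B, D, G, H} nor all of R2 = {A, B, C, E, F, H}, so the common attributes are not a superkey of either fragment. The join is lossy.

No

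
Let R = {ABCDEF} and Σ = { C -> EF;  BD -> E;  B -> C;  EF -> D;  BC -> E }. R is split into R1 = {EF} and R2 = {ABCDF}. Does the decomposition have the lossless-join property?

Common attributes: R1 ∩ R2 = {F}.
No dependency enlarges {F}, so (F)⁺ = {F}.
The closure contains neither all of R1 = {EF} nor all of R2 = {ABCDF}, so the common attributes are not a superkey of either fragment. The join is lossy.

No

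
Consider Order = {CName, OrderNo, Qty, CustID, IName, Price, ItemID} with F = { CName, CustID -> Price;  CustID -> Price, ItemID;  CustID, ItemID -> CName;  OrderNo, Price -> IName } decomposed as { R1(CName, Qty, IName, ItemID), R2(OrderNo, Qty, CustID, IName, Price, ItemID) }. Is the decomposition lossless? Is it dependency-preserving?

lossy and not dependency-preserving

Lossless test: (Qty, IName, ItemID)⁺ = {Qty, IName, ItemID}, which is a superkey of neither fragment — lossy.
Dependency preservation: the restricted closure of {CustID, ItemID} across the fragments never reaches {CName}, so CustID, ItemID → CName cannot be enforced without a join — not preserved.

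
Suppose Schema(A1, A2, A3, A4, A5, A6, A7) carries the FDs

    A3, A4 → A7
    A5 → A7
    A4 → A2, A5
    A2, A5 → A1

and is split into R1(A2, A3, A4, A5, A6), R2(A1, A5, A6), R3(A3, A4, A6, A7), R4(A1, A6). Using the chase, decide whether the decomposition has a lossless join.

No

Chase test. Columns are A1, A2, A3, A4, A5, A6, A7; row i has aⱼ where attribute j ∈ Ri, else bᵢⱼ.
Initial tableau (one row per fragment):
  row 1: b11 a2 a3 a4 a5 a6 b17
  row 2: a1 b22 b23 b24 a5 a6 b27
  row 3: b31 b32 a3 a4 b35 a6 a7
  row 4: a1 b42 b43 b44 b45 a6 b47
Rows 1 and 3 agree on A3, A4; apply A3, A4→A7 and equate their A7 entries.
Rows 1 and 2 agree on A5; apply A5→A7 and equate their A7 entries.
Rows 1 and 3 agree on A4; apply A4→A2, A5 and equate their A2, A5 entries.
Rows 1 and 3 agree on A2, A5; apply A2, A5→A1 and equate their A1 entries.
No row becomes fully distinguished — the join is lossy.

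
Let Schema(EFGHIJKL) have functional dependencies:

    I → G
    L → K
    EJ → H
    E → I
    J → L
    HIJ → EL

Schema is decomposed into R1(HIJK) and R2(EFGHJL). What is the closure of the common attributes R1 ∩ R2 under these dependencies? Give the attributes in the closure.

R1 ∩ R2 = {HJ}.
J → L applies, adding L
L → K applies, adding K
Closure: {HJKL}.

HJKL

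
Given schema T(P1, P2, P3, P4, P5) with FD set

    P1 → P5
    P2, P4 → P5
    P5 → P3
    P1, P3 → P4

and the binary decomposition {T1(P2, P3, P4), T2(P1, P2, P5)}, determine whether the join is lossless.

No

Common attributes: T1 ∩ T2 = {P2}.
No dependency enlarges {P2}, so (P2)⁺ = {P2}.
The closure contains neither all of T1 = {P2, P3, P4} nor all of T2 = {P1, P2, P5}, so the common attributes are not a superkey of either fragment. The join is lossy.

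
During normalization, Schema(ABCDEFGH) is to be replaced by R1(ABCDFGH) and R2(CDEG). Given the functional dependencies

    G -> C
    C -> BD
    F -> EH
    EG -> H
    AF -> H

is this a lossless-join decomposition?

No

Common attributes: R1 ∩ R2 = {CDG}.
Closure of {CDG}: C → BD applies, adding B. So (CDG)⁺ = {BCDG}.
The closure contains neither all of R1 = {ABCDFGH} nor all of R2 = {CDEG}, so the common attributes are not a superkey of either fragment. The join is lossy.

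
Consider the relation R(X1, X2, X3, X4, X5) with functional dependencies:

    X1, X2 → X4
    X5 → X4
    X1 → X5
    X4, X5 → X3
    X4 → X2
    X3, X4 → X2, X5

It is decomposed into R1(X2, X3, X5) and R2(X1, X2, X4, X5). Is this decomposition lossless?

Common attributes: R1 ∩ R2 = {X2, X5}.
Closure of {X2, X5}: X5 → X4 applies, adding X4; X4, X5 → X3 applies, adding X3. So (X2, X5)⁺ = {X2, X3, X4, X5}.
This closure contains every attribute of R1, so R1 ∩ R2 → R1. The join is lossless.

Yes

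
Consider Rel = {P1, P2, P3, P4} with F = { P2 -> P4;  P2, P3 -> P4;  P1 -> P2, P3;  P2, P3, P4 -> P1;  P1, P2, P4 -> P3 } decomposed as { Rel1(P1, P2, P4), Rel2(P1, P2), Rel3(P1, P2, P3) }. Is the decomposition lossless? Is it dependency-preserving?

lossless and dependency-preserving

Lossless test (chase): Rows 1 and 2 agree on P2; apply P2→P4 and equate their P4 entries. Rows 1 and 3 agree on P2; apply P2→P4 and equate their P4 entries. Rows 1 and 2 agree on P1; apply P1→P2, P3 and equate their P2, P3 entries. Rows 1 and 3 agree on P1; apply P1→P2, P3 and equate their P2, P3 entries. Row 1 is now all distinguished symbols — the join is lossless.
Dependency preservation: P2, P3 → P4; P2, P3, P4 → P1; P1, P2, P4 → P3 are not contained in any single fragment, but the restricted closure of each left-hand side across the fragments still reaches the right-hand side; the remaining FDs each lie inside some fragment. All dependencies are preserved.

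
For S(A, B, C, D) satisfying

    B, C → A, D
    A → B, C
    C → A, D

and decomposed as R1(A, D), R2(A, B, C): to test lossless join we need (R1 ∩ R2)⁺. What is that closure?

R1 ∩ R2 = {A}.
A → B, C applies, adding B, C
C → A, D applies, adding D
Closure: {A, B, C, D}.

A, B, C, D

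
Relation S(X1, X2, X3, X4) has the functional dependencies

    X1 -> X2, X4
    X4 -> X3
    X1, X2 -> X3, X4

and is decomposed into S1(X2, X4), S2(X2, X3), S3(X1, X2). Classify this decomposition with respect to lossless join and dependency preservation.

lossy and not dependency-preserving

Lossless test (chase): applying each FD to every pair of rows produces no changes in the tableau, so no row becomes fully distinguished — the join is lossy.
Dependency preservation: the restricted closure of {X1} across the fragments never reaches {X2, X4}, so X1 → X2, X4 cannot be enforced without a join — not preserved.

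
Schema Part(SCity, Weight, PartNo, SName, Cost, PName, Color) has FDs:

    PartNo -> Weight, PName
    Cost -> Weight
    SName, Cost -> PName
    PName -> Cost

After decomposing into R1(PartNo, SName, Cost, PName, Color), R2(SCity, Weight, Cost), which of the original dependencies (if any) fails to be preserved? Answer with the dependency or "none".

PartNo → Weight, PName: restricted closure across fragments reaches Weight, PName.
Cost → Weight lies within R2.
SName, Cost → PName lies within R1.
PName → Cost lies within R1.
Every dependency is enforceable on the fragments, so the decomposition is dependency-preserving.

none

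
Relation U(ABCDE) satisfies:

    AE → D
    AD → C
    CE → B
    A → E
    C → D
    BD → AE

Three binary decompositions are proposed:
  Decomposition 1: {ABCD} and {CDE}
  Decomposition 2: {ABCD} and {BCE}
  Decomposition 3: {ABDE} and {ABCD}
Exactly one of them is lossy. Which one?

Decomposition 1: common = {CD}, closure = {CD} → lossy.
Decomposition 2: common = {BC}, closure = {ABCDE} → lossless.
Decomposition 3: common = {ABD}, closure = {ABCDE} → lossless.

Decomposition 1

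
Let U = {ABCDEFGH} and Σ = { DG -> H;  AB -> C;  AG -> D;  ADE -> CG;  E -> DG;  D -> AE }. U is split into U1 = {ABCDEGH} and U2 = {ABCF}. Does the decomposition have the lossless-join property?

No

Common attributes: U1 ∩ U2 = {ABC}.
No dependency enlarges {ABC}, so (ABC)⁺ = {ABC}.
The closure contains neither all of U1 = {ABCDEGH} nor all of U2 = {ABCF}, so the common attributes are not a superkey of either fragment. The join is lossy.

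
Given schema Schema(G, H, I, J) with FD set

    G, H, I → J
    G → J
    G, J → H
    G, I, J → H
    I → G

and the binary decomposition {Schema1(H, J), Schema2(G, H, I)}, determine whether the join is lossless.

Common attributes: Schema1 ∩ Schema2 = {H}.
No dependency enlarges {H}, so (H)⁺ = {H}.
The closure contains neither all of Schema1 = {H, J} nor all of Schema2 = {G, H, I}, so the common attributes are not a superkey of either fragment. The join is lossy.

No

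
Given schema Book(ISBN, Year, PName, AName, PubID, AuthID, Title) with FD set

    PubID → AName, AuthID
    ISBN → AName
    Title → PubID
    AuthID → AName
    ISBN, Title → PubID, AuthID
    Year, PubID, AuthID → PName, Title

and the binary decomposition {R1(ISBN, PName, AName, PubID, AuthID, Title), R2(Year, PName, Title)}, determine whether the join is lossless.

No

Common attributes: R1 ∩ R2 = {PName, Title}.
Closure of {PName, Title}: Title → PubID applies, adding PubID; PubID → AName, AuthID applies, adding AName, AuthID. So (PName, Title)⁺ = {PName, AName, PubID, AuthID, Title}.
The closure contains neither all of R1 = {ISBN, PName, AName, PubID, AuthID, Title} nor all of R2 = {Year, PName, Title}, so the common attributes are not a superkey of either fragment. The join is lossy.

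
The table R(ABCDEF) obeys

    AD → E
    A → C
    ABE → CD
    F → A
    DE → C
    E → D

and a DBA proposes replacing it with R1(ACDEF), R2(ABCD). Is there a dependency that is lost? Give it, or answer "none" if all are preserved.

none

AD → E lies within R1.
A → C lies within R1.
ABE → CD: restricted closure across fragments reaches CD.
F → A lies within R1.
DE → C lies within R1.
E → D lies within R1.
Every dependency is enforceable on the fragments, so the decomposition is dependency-preserving.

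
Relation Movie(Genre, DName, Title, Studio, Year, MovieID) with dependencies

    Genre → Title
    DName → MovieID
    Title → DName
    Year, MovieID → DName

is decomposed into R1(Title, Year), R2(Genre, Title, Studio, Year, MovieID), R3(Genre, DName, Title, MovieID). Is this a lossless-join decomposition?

Chase test. Columns are Genre, DName, Title, Studio, Year, MovieID; row i has aⱼ where attribute j ∈ Ri, else bᵢⱼ.
Initial tableau (one row per fragment):
  row 1: b11 b12 a3 b14 a5 b16
  row 2: a1 b22 a3 a4 a5 a6
  row 3: a1 a2 a3 b34 b35 a6
Rows 1 and 2 agree on Title; apply Title→DName and equate their DName entries.
Rows 1 and 3 agree on Title; apply Title→DName and equate their DName entries.
Rows 1 and 2 agree on DName; apply DName→MovieID and equate their MovieID entries.
Row 2 is now all distinguished symbols — the join is lossless.

Yes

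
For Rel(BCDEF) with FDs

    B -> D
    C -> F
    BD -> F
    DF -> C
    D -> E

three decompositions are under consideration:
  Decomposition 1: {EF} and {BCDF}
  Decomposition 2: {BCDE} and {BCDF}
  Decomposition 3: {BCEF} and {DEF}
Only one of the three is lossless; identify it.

Decomposition 1: common = {F}, closure = {F} → lossy.
Decomposition 2: common = {BCD}, closure = {BCDEF} → lossless.
Decomposition 3: common = {EF}, closure = {EF} → lossy.

Decomposition 2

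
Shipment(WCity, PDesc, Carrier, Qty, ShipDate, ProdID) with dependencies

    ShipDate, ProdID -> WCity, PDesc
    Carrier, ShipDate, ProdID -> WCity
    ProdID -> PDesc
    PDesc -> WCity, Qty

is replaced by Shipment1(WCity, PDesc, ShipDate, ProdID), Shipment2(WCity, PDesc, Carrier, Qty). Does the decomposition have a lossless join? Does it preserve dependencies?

Lossless test: (WCity, PDesc)⁺ = {WCity, PDesc, Qty}, which is a superkey of neither fragment — lossy.
Dependency preservation: Carrier, ShipDate, ProdID → WCity is not contained in any single fragment, but the restricted closure of its left-hand side across the fragments still reaches the right-hand side; the remaining FDs each lie inside some fragment. All dependencies are preserved.

lossy but dependency-preserving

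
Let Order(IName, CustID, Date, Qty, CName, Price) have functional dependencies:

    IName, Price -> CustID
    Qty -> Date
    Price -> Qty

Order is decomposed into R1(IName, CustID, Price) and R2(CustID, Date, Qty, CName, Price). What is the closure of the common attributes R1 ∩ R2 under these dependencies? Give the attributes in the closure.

CustID, Date, Qty, Price

R1 ∩ R2 = {CustID, Price}.
Price → Qty applies, adding Qty
Qty → Date applies, adding Date
Closure: {CustID, Date, Qty, Price}.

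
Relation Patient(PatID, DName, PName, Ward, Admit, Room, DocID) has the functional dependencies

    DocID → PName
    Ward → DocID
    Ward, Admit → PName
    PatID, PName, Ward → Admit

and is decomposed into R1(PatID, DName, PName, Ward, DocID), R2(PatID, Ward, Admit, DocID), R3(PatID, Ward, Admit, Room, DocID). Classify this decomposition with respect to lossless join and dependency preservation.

Lossless test (chase): Rows 1 and 2 agree on DocID; apply DocID→PName and equate their PName entries. Rows 1 and 3 agree on DocID; apply DocID→PName and equate their PName entries. Rows 1 and 2 agree on PatID, PName, Ward; apply PatID, PName, Ward→Admit and equate their Admit entries. No row becomes fully distinguished — the join is lossy.
Dependency preservation: Ward, Admit → PName; PatID, PName, Ward → Admit are not contained in any single fragment, but the restricted closure of each left-hand side across the fragments still reaches the right-hand side; the remaining FDs each lie inside some fragment. All dependencies are preserved.

lossy but dependency-preserving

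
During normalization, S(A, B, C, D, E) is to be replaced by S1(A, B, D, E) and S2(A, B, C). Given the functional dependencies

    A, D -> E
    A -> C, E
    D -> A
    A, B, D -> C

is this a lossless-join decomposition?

Common attributes: S1 ∩ S2 = {A, B}.
Closure of {A, B}: A → C, E applies, adding C, E. So (A, B)⁺ = {A, B, C, E}.
This closure contains every attribute of S2, so S1 ∩ S2 → S2. The join is lossless.

Yes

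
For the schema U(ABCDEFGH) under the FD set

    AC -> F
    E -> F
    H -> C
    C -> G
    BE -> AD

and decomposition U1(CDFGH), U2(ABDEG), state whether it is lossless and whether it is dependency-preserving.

lossy and not dependency-preserving

Lossless test: (DG)⁺ = {DG}, which is a superkey of neither fragment — lossy.
Dependency preservation: the restricted closure of {AC} across the fragments never reaches {F}, so AC → F cannot be enforced without a join — not preserved.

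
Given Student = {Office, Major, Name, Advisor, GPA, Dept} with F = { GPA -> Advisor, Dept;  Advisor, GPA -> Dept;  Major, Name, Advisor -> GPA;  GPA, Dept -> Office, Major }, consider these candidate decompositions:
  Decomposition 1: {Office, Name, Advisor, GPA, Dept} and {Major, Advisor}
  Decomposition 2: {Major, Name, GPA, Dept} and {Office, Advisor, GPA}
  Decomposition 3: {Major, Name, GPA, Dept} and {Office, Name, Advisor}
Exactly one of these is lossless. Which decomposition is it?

Decomposition 2

Decomposition 1: common = {Advisor}, closure = {Advisor} → lossy.
Decomposition 2: common = {GPA}, closure = {Office, Major, Advisor, GPA, Dept} → lossless.
Decomposition 3: common = {Name}, closure = {Name} → lossy.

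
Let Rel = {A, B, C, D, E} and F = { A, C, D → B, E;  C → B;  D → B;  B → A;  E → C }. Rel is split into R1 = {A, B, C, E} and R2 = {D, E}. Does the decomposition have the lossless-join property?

Common attributes: R1 ∩ R2 = {E}.
Closure of {E}: E → C applies, adding C; C → B applies, adding B; B → A applies, adding A. So (E)⁺ = {A, B, C, E}.
This closure contains every attribute of R1, so R1 ∩ R2 → R1. The join is lossless.

Yes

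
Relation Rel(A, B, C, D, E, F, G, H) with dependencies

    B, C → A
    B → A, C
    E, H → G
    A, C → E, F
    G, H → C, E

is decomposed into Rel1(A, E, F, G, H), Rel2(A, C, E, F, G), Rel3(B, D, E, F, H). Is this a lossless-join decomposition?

No

Chase test. Columns are A, B, C, D, E, F, G, H; row i has aⱼ where attribute j ∈ Reli, else bᵢⱼ.
Initial tableau (one row per fragment):
  row 1: a1 b12 b13 b14 a5 a6 a7 a8
  row 2: a1 b22 a3 b24 a5 a6 a7 b28
  row 3: b31 a2 b33 a4 a5 a6 b37 a8
Rows 1 and 3 agree on E, H; apply E, H→G and equate their G entries.
Rows 1 and 3 agree on G, H; apply G, H→C, E and equate their C, E entries.
No row becomes fully distinguished — the join is lossy.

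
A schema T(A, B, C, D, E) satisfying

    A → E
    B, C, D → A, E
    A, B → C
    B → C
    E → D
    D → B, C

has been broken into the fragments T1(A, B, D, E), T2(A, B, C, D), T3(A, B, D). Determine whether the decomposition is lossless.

Chase test. Columns are A, B, C, D, E; row i has aⱼ where attribute j ∈ Ti, else bᵢⱼ.
Initial tableau (one row per fragment):
  row 1: a1 a2 b13 a4 a5
  row 2: a1 a2 a3 a4 b25
  row 3: a1 a2 b33 a4 b35
Rows 1 and 2 agree on A; apply A→E and equate their E entries.
Rows 1 and 3 agree on A; apply A→E and equate their E entries.
Rows 1 and 2 agree on A, B; apply A, B→C and equate their C entries.
Rows 1 and 3 agree on A, B; apply A, B→C and equate their C entries.
Row 1 is now all distinguished symbols — the join is lossless.

Yes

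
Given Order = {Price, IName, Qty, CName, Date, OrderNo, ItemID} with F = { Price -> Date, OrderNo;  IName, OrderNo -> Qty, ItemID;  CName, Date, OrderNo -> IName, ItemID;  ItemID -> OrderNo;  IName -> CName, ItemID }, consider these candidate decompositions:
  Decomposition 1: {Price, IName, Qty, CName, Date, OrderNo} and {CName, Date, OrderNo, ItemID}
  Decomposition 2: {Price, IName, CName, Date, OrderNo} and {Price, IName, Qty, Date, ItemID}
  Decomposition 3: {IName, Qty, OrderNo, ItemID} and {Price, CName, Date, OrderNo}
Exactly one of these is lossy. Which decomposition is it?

Decomposition 1: common = {CName, Date, OrderNo}, closure = {IName, Qty, CName, Date, OrderNo, ItemID} → lossless.
Decomposition 2: common = {Price, IName, Date}, closure = {Price, IName, Qty, CName, Date, OrderNo, ItemID} → lossless.
Decomposition 3: common = {OrderNo}, closure = {OrderNo} → lossy.

Decomposition 3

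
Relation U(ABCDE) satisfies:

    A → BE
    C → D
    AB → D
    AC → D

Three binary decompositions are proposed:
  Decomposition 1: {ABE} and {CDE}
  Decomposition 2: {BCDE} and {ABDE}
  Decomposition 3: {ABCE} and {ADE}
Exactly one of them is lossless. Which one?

Decomposition 1: common = {E}, closure = {E} → lossy.
Decomposition 2: common = {BDE}, closure = {BDE} → lossy.
Decomposition 3: common = {AE}, closure = {ABDE} → lossless.

Decomposition 3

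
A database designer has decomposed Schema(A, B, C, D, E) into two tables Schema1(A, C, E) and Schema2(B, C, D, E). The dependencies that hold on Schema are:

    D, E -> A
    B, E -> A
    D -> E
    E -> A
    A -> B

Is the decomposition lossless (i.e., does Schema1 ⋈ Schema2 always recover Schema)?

Yes

Common attributes: Schema1 ∩ Schema2 = {C, E}.
Closure of {C, E}: E → A applies, adding A; A → B applies, adding B. So (C, E)⁺ = {A, B, C, E}.
This closure contains every attribute of Schema1, so Schema1 ∩ Schema2 → Schema1. The join is lossless.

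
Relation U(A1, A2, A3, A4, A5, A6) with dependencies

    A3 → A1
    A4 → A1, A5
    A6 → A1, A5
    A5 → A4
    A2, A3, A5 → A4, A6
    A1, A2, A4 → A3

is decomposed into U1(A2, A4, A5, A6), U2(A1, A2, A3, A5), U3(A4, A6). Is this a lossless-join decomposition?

Yes

Chase test. Columns are A1, A2, A3, A4, A5, A6; row i has aⱼ where attribute j ∈ Ui, else bᵢⱼ.
Initial tableau (one row per fragment):
  row 1: b11 a2 b13 a4 a5 a6
  row 2: a1 a2 a3 b24 a5 b26
  row 3: b31 b32 b33 a4 b35 a6
Rows 1 and 3 agree on A4; apply A4→A1, A5 and equate their A1, A5 entries.
Rows 1 and 2 agree on A5; apply A5→A4 and equate their A4 entries.
Rows 1 and 2 agree on A4; apply A4→A1, A5 and equate their A1, A5 entries.
Rows 1 and 2 agree on A1, A2, A4; apply A1, A2, A4→A3 and equate their A3 entries.
Rows 1 and 2 agree on A2, A3, A5; apply A2, A3, A5→A4, A6 and equate their A4, A6 entries.
Row 1 is now all distinguished symbols — the join is lossless.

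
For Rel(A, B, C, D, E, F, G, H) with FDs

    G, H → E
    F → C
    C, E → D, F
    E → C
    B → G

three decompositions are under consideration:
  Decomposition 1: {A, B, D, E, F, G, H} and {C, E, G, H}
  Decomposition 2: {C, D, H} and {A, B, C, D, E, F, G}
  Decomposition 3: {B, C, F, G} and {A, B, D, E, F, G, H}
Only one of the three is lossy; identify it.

Decomposition 1: common = {E, G, H}, closure = {C, D, E, F, G, H} → lossless.
Decomposition 2: common = {C, D}, closure = {C, D} → lossy.
Decomposition 3: common = {B, F, G}, closure = {B, C, F, G} → lossless.

Decomposition 2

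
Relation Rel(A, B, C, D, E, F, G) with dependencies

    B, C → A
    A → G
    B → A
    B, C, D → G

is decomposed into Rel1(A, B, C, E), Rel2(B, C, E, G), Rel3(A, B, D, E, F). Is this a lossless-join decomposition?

Chase test. Columns are A, B, C, D, E, F, G; row i has aⱼ where attribute j ∈ Reli, else bᵢⱼ.
Initial tableau (one row per fragment):
  row 1: a1 a2 a3 b14 a5 b16 b17
  row 2: b21 a2 a3 b24 a5 b26 a7
  row 3: a1 a2 b33 a4 a5 a6 b37
Rows 1 and 2 agree on B, C; apply B, C→A and equate their A entries.
Rows 1 and 2 agree on A; apply A→G and equate their G entries.
Rows 1 and 3 agree on A; apply A→G and equate their G entries.
No row becomes fully distinguished — the join is lossy.

No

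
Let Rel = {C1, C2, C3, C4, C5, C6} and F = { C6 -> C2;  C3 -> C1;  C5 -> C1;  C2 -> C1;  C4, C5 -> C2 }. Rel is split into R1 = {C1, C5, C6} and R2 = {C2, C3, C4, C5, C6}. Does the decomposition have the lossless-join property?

Common attributes: R1 ∩ R2 = {C5, C6}.
Closure of {C5, C6}: C6 → C2 applies, adding C2; C5 → C1 applies, adding C1. So (C5, C6)⁺ = {C1, C2, C5, C6}.
This closure contains every attribute of R1, so R1 ∩ R2 → R1. The join is lossless.

Yes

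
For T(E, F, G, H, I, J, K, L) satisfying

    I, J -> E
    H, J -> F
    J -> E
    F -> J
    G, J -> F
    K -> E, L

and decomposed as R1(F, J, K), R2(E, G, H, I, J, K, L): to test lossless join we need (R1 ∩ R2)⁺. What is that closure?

E, J, K, L

R1 ∩ R2 = {J, K}.
J → E applies, adding E
K → E, L applies, adding L
Closure: {E, J, K, L}.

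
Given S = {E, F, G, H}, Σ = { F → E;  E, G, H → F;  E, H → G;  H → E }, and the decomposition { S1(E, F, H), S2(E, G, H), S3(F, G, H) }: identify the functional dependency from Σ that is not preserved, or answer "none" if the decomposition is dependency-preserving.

F → E lies within S1.
E, G, H → F: restricted closure across fragments reaches F.
E, H → G lies within S2.
H → E lies within S1.
Every dependency is enforceable on the fragments, so the decomposition is dependency-preserving.

none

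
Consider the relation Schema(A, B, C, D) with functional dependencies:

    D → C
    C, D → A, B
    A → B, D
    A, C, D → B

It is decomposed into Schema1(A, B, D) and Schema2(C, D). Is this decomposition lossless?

Common attributes: Schema1 ∩ Schema2 = {D}.
Closure of {D}: D → C applies, adding C; C, D → A, B applies, adding A, B. So (D)⁺ = {A, B, C, D}.
This closure contains every attribute of Schema1, so Schema1 ∩ Schema2 → Schema1. The join is lossless.

Yes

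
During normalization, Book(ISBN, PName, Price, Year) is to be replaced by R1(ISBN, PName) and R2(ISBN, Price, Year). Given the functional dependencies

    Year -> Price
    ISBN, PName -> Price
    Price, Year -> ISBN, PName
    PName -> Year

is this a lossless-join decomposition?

No

Common attributes: R1 ∩ R2 = {ISBN}.
No dependency enlarges {ISBN}, so (ISBN)⁺ = {ISBN}.
The closure contains neither all of R1 = {ISBN, PName} nor all of R2 = {ISBN, Price, Year}, so the common attributes are not a superkey of either fragment. The join is lossy.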